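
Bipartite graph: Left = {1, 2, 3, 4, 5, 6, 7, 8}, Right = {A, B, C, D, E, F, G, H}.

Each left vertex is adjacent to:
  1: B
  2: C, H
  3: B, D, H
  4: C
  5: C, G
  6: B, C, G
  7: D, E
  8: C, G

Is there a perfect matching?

No

The set {1, 4, 5, 6, 8} has only 3 neighbours ({B, C, G}), so by Hall's theorem at most 6 of the 8 left vertices can be matched.
Hence no matching covers every left vertex.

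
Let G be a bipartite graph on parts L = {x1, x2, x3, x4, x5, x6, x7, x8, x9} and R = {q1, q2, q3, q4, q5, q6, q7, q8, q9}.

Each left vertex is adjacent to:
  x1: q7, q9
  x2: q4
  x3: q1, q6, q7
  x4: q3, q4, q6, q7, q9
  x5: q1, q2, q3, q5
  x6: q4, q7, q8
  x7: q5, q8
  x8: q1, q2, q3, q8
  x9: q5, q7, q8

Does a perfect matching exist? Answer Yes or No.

A valid assignment of size 9: x1→q9, x2→q4, x3→q1, x4→q6, x5→q3, x6→q7, x7→q5, x8→q2, x9→q8.
Every left vertex is matched, so this is a perfect matching.

Yes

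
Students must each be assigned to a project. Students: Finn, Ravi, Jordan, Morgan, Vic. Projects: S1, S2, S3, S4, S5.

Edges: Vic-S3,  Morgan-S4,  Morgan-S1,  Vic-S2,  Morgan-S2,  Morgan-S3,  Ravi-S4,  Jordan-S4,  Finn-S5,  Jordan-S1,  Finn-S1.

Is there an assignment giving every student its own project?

For example, pair Finn–S5, Ravi–S4, Jordan–S1, Morgan–S3, Vic–S2.
Every student is matched, so this is a perfect matching.

Yes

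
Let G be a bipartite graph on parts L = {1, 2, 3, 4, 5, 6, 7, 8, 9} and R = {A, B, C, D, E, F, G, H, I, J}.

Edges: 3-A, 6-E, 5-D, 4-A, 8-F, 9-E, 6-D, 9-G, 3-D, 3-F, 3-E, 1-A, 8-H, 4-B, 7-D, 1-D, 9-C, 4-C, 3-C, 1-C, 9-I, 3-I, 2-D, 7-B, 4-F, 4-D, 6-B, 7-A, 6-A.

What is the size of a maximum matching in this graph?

8

One maximum matching: 1→C, 2→D, 3→I, 4→F, 6→B, 7→A, 8→H, 9→E.
The set {2, 5} has only 1 neighbour ({D}), so by Hall's theorem at most 8 of the 9 left vertices can be matched.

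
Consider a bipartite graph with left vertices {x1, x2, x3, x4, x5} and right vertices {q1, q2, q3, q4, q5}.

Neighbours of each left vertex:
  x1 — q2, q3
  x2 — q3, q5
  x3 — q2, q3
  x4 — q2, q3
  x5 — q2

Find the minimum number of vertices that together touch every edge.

A maximum matching has 3 edges (e.g. x1–q3, x2–q5, x3–q2).
By König's theorem the minimum vertex cover has the same size. One such cover is {x2, q2, q3}.

3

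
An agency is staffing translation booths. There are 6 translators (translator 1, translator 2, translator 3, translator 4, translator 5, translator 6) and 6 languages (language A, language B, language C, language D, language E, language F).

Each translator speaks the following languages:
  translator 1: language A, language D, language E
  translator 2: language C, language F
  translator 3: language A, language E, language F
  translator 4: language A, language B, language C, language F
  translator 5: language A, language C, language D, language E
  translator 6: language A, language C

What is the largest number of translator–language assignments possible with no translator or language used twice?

6

A valid assignment of size 6: translator 1→language E, translator 2→language C, translator 3→language F, translator 4→language B, translator 5→language D, translator 6→language A.
All 6 translators are matched, so no larger matching exists.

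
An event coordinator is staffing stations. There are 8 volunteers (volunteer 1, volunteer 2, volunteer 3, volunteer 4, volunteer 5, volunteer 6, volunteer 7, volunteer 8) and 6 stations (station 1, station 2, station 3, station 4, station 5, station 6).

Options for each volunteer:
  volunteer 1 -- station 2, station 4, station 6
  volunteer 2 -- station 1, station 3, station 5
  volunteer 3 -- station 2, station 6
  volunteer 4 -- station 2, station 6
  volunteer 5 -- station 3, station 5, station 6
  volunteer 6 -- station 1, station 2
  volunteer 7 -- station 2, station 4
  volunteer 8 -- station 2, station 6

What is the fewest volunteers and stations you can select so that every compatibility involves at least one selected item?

6

The 6 edges volunteer 1–station 4, volunteer 2–station 3, volunteer 3–station 6, volunteer 4–station 2, volunteer 5–station 5, volunteer 6–station 1 form a matching, so any vertex cover needs at least 6 vertices (one per matched edge).
Conversely {volunteer 2, volunteer 5, volunteer 6, station 2, station 4, station 6} meets every edge and has exactly 6 vertices, so 6 is optimal.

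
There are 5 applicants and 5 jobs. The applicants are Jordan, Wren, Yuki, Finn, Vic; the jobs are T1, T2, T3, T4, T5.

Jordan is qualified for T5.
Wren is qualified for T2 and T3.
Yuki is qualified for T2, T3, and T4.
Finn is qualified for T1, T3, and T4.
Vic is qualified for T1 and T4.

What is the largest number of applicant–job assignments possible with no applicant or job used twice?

One maximum matching: Jordan→T5, Wren→T3, Yuki→T2, Finn→T4, Vic→T1.
All 5 applicants are matched, so no larger matching exists.

5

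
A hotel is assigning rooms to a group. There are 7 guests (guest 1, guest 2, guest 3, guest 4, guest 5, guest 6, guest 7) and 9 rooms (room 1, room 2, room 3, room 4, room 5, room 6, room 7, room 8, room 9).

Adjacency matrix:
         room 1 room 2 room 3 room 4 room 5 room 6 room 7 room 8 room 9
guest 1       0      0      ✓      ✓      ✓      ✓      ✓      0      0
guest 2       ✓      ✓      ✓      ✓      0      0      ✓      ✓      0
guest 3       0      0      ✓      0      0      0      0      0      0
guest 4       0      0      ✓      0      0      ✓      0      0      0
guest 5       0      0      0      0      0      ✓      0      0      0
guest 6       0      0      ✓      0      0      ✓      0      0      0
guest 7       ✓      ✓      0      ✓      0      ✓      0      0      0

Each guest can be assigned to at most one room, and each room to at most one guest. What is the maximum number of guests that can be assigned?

5

One maximum matching: guest 1–room 5, guest 2–room 8, guest 3–room 3, guest 4–room 6, guest 7–room 4.
The set {guest 3, guest 4, guest 5, guest 6} has only 2 neighbours ({room 3, room 6}), so by Hall's theorem at most 5 of the 7 guests can be matched.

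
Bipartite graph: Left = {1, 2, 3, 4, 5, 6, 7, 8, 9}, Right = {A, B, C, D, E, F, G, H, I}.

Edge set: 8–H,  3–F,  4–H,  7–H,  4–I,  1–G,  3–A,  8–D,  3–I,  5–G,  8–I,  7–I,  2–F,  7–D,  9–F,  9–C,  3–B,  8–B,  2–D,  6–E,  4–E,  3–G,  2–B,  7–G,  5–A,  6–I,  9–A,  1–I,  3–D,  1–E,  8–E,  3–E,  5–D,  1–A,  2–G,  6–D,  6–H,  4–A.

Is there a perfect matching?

Yes

For example, pair 1–I, 2–F, 3–B, 4–A, 5–D, 6–H, 7–G, 8–E, 9–C.
All 9 left vertices are covered.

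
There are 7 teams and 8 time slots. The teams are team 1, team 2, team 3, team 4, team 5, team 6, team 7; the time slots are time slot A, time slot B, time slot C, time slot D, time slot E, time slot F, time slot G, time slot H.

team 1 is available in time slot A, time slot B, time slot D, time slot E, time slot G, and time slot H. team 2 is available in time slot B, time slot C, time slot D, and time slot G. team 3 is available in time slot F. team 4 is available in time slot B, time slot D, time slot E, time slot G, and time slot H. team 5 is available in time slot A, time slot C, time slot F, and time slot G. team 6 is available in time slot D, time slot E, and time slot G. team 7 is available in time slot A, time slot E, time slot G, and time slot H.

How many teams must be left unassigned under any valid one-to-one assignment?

For example, pair team 1-time slot G, team 2-time slot B, team 3-time slot F, team 4-time slot E, team 5-time slot A, team 6-time slot D, team 7-time slot H.
All 7 teams are matched, so no larger matching exists.
That matches 7 of the 7, leaving 0 unmatched; no matching can do better.

0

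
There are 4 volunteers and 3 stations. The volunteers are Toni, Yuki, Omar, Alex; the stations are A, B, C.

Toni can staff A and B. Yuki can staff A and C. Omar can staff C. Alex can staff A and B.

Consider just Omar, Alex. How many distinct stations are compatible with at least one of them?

3

The union of neighbours of {Omar, Alex} is {A, B, C}, which has 3 elements.
Since |N(S)| = 3 ≥ |S| = 2, Hall's condition holds for this subset.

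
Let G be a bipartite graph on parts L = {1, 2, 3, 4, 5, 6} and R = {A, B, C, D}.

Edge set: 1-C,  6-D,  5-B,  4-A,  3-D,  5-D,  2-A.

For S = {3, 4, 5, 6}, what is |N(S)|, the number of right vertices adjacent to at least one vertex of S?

3

The union of neighbours of {3, 4, 5, 6} is {A, B, D}, which has 3 elements.
Since |N(S)| = 3 < |S| = 4, Hall's condition fails for this subset.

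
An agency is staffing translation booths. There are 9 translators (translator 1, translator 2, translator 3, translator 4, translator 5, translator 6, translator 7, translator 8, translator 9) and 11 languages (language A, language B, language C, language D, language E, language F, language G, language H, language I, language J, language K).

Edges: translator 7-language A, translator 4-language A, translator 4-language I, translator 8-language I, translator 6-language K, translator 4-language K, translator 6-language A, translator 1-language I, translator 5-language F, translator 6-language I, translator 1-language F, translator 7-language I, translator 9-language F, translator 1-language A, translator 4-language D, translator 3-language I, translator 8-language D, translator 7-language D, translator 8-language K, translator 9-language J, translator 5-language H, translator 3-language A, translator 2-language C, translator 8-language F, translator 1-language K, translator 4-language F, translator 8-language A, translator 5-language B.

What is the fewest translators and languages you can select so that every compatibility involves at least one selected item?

8

{translator 2, translator 5, translator 9, language A, language D, language F, language I, language K} is a vertex cover of size 8: every edge has an endpoint in this set.
No smaller cover exists because translator 1–language F, translator 2–language C, translator 3–language I, translator 4–language D, translator 5–language B, translator 6–language K, translator 7–language A, translator 9–language J is a matching of size 8, and a cover must include an endpoint of each of these disjoint edges (König's theorem).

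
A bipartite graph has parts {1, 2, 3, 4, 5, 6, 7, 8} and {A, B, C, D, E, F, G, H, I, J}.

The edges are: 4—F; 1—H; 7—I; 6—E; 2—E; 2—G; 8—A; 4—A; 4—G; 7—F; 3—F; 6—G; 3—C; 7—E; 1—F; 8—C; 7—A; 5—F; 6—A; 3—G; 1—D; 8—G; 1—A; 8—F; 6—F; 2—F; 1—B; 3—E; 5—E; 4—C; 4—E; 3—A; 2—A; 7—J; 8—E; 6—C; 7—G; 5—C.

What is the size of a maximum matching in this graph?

A valid assignment of size 7: 1-H, 2-E, 3-F, 4-A, 5-C, 6-G, 7-J.
The set {2, 3, 4, 5, 6, 8} has only 5 neighbours ({A, C, E, F, G}), so by Hall's theorem at most 7 of the 8 left vertices can be matched.

7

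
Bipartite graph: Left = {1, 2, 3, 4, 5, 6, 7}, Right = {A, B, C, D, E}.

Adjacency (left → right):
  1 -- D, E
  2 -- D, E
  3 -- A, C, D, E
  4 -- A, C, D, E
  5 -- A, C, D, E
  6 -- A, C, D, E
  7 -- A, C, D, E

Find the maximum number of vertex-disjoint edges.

4

One maximum matching: 1-D, 2-E, 3-A, 4-C.
The set {1, 2, 3, 4, 5, 6, 7} has only 4 neighbours ({A, C, D, E}), so by Hall's theorem at most 4 of the 7 left vertices can be matched.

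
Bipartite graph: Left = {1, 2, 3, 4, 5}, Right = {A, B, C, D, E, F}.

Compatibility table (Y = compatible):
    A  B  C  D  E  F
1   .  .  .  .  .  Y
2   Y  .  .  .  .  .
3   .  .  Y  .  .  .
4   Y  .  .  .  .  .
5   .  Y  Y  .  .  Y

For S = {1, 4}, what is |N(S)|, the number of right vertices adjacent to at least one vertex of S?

2

The union of neighbours of {1, 4} is {A, F}, which has 2 elements.
Since |N(S)| = 2 ≥ |S| = 2, Hall's condition holds for this subset.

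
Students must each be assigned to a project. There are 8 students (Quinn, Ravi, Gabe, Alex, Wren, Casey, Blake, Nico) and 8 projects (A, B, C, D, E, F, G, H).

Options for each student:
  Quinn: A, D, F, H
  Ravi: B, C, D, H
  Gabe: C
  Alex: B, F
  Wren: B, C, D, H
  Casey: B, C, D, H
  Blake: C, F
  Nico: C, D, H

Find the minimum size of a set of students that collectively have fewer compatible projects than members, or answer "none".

5

Take S = {Ravi, Gabe, Wren, Casey, Nico}. Its neighbourhood is {B, C, D, H}, so |N(S)| = 4 < |S| = 5.
Every subset of size less than 5 has at least as many neighbours as members, so 5 is the minimum.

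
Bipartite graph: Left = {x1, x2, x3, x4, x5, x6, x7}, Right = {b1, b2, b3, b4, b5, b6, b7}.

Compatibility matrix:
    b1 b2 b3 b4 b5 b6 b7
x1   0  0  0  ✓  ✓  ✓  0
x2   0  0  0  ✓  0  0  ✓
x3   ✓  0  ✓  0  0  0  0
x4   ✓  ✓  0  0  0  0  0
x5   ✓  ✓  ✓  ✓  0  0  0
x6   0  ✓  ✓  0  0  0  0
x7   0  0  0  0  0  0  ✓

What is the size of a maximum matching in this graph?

6

For example, pair x1–b5, x2–b7, x3–b1, x4–b2, x5–b4, x6–b3.
The set {x2, x3, x4, x5, x6, x7} has only 5 neighbours ({b1, b2, b3, b4, b7}), so by Hall's theorem at most 6 of the 7 left vertices can be matched.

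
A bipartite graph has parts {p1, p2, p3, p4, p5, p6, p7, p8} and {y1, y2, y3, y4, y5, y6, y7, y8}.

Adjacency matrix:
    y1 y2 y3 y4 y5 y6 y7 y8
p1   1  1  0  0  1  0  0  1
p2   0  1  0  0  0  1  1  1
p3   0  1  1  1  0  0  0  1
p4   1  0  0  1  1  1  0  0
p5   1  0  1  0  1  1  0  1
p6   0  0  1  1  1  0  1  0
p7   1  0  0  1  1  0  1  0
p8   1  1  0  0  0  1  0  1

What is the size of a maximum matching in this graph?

One maximum matching: p1–y2, p2–y7, p3–y8, p4–y4, p5–y6, p6–y3, p7–y5, p8–y1.
All 8 left vertices are matched, so no larger matching exists.

8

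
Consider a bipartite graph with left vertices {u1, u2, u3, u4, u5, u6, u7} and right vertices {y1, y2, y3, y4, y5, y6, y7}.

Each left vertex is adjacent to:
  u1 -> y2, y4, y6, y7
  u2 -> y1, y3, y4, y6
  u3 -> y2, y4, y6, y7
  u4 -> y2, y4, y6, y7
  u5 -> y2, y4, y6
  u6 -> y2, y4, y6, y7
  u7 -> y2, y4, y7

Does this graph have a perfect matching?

The set {u1, u3, u4, u5, u6, u7} has only 4 neighbours ({y2, y4, y6, y7}), so by Hall's theorem at most 5 of the 7 left vertices can be matched.
Hence no matching covers every left vertex.

No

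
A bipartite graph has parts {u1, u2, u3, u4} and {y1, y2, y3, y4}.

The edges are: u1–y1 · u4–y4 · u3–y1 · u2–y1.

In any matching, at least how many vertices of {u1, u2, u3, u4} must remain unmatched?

2

A valid assignment of size 2: u1-y1, u4-y4.
The set {u1, u2, u3} has only 1 neighbour ({y1}), so by Hall's theorem at most 2 of the 4 left vertices can be matched.
That matches 2 of the 4, leaving 2 unmatched; no matching can do better.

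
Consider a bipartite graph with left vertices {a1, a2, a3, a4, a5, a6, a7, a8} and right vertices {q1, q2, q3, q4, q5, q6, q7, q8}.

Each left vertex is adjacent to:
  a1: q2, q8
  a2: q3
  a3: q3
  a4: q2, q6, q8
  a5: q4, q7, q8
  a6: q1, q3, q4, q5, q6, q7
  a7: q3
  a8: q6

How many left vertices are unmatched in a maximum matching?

One maximum matching: a1-q2, a2-q3, a4-q8, a5-q7, a6-q4, a8-q6.
The set {a2, a3, a7} has only 1 neighbour ({q3}), so by Hall's theorem at most 6 of the 8 left vertices can be matched.
That matches 6 of the 8, leaving 2 unmatched; no matching can do better.

2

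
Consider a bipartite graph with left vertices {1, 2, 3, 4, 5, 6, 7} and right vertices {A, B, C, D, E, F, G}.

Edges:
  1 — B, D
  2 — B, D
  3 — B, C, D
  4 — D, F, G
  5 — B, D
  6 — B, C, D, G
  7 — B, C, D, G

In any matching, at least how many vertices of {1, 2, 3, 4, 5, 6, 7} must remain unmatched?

A valid assignment of size 5: 1→D, 2→B, 3→C, 4→F, 6→G.
The set {1, 2, 3, 5, 6, 7} has only 4 neighbours ({B, C, D, G}), so by Hall's theorem at most 5 of the 7 left vertices can be matched.
That matches 5 of the 7, leaving 2 unmatched; no matching can do better.

2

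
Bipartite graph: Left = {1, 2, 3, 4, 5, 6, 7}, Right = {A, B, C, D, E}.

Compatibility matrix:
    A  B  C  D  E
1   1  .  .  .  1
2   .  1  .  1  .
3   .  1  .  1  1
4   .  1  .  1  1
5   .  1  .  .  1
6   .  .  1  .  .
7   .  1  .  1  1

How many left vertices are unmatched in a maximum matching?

One maximum matching: 1–A, 2–D, 3–E, 4–B, 6–C.
The set {2, 3, 4, 5, 7} has only 3 neighbours ({B, D, E}), so by Hall's theorem at most 5 of the 7 left vertices can be matched.
That matches 5 of the 7, leaving 2 unmatched; no matching can do better.

2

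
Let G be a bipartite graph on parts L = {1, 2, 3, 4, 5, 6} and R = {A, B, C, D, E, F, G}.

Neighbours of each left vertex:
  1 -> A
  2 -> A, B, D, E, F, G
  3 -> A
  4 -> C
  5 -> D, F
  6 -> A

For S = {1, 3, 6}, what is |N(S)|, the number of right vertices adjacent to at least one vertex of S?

The union of neighbours of {1, 3, 6} is {A}, which has 1 element.
Since |N(S)| = 1 < |S| = 3, Hall's condition fails for this subset.

1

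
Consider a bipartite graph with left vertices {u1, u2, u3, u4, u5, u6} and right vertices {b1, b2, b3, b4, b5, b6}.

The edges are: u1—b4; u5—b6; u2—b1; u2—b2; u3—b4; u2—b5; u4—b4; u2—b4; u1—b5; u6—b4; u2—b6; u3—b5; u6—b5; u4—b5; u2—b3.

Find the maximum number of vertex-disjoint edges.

4

One maximum matching: u1-b4, u2-b1, u3-b5, u5-b6.
The set {u1, u3, u4, u6} has only 2 neighbours ({b4, b5}), so by Hall's theorem at most 4 of the 6 left vertices can be matched.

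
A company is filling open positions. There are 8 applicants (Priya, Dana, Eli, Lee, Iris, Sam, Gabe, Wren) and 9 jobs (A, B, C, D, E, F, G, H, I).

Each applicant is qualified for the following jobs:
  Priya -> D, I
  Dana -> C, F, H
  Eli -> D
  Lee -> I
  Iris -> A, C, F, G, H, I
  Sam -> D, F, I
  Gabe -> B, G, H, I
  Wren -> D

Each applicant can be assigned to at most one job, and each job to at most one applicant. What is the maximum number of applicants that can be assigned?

One maximum matching: Priya→I, Dana→C, Eli→D, Iris→G, Sam→F, Gabe→B.
The set {Priya, Eli, Lee, Wren} has only 2 neighbours ({D, I}), so by Hall's theorem at most 6 of the 8 applicants can be matched.

6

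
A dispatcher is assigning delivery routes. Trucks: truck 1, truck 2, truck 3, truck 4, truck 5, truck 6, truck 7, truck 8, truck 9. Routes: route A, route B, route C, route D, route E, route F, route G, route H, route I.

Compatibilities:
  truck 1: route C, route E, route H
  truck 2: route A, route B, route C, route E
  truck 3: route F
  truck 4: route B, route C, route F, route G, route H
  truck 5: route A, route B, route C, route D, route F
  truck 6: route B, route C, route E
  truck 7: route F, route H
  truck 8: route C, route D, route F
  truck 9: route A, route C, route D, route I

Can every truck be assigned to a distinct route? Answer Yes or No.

One maximum matching: truck 1–route E, truck 2–route A, truck 3–route F, truck 4–route G, truck 5–route C, truck 6–route B, truck 7–route H, truck 8–route D, truck 9–route I.
All 9 trucks are covered.

Yes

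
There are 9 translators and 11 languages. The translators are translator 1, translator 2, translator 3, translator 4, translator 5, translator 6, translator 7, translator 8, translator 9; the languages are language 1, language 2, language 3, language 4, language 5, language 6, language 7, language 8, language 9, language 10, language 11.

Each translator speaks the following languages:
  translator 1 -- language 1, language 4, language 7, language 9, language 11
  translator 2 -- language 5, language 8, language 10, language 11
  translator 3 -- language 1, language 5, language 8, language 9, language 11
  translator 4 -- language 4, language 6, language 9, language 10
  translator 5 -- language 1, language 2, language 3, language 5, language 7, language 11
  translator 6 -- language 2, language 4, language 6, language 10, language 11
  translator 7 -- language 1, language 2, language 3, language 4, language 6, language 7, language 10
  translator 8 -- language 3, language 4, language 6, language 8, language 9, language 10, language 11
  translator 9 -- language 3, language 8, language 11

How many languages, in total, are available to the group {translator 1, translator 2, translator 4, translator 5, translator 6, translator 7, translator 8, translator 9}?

The union of neighbours of {translator 1, translator 2, translator 4, translator 5, translator 6, translator 7, translator 8, translator 9} is {language 1, language 2, language 3, language 4, language 5, language 6, language 7, language 8, language 9, language 10, language 11}, which has 11 elements.
Since |N(S)| = 11 ≥ |S| = 8, Hall's condition holds for this subset.

11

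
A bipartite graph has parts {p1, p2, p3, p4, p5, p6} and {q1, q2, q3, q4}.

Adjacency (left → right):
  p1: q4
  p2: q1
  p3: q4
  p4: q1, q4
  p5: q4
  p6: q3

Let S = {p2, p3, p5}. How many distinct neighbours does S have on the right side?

2

The union of neighbours of {p2, p3, p5} is {q1, q4}, which has 2 elements.
Since |N(S)| = 2 < |S| = 3, Hall's condition fails for this subset.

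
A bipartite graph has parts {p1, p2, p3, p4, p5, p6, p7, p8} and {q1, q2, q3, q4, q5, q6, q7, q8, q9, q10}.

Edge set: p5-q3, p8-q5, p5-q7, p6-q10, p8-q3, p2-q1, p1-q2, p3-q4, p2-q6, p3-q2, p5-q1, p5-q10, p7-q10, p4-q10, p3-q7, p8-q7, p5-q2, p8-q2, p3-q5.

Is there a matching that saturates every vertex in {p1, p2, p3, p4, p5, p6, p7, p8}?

No

The set {p4, p6, p7} has only 1 neighbour ({q10}), so by Hall's theorem at most 6 of the 8 left vertices can be matched.
Hence no matching covers every left vertex.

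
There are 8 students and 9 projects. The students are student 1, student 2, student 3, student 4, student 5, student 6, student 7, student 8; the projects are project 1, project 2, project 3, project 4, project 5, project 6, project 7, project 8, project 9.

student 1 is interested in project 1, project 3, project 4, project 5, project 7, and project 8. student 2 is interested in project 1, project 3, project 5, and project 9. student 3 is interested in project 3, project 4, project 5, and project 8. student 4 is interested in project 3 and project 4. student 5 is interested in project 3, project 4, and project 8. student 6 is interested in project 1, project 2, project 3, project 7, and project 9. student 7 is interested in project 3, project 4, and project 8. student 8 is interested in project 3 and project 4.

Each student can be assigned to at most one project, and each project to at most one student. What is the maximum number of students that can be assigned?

A valid assignment of size 7: student 1–project 7, student 2–project 1, student 3–project 5, student 4–project 3, student 5–project 8, student 6–project 9, student 7–project 4.
The set {student 4, student 5, student 7, student 8} has only 3 neighbours ({project 3, project 4, project 8}), so by Hall's theorem at most 7 of the 8 students can be matched.

7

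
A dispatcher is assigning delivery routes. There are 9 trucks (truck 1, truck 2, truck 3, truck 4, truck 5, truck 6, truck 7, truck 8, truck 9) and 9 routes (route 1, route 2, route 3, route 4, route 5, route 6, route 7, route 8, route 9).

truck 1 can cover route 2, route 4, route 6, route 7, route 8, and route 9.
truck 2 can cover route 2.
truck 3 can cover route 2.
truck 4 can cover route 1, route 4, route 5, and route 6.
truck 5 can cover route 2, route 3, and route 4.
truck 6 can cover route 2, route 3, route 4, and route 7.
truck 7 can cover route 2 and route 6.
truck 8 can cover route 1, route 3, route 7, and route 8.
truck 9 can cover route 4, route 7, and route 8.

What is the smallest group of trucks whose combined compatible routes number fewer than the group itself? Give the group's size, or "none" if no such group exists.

2

Take S = {truck 2, truck 3}. Its neighbourhood is {route 2}, so |N(S)| = 1 < |S| = 2.
No single vertex violates Hall's condition since each has at least one neighbour, so 2 is the minimum.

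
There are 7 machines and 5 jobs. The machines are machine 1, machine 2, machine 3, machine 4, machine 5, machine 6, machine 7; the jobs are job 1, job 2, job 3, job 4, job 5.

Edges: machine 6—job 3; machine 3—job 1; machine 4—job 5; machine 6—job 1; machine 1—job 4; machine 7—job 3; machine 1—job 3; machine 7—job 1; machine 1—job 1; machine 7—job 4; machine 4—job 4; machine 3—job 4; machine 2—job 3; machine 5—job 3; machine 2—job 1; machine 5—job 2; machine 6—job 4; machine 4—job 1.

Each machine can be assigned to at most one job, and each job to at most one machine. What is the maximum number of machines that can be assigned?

One maximum matching: machine 1→job 4, machine 2→job 3, machine 3→job 1, machine 4→job 5, machine 5→job 2.
The set {machine 1, machine 2, machine 3, machine 6, machine 7} has only 3 neighbours ({job 1, job 3, job 4}), so by Hall's theorem at most 5 of the 7 machines can be matched.

5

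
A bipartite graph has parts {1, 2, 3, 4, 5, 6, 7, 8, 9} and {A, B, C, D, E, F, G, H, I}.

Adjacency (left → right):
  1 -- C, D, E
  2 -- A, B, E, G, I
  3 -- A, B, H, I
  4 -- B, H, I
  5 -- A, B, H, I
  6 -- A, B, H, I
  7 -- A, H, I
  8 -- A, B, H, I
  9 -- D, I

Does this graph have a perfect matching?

No

The set {3, 4, 5, 6, 7, 8} has only 4 neighbours ({A, B, H, I}), so by Hall's theorem at most 7 of the 9 left vertices can be matched.
Hence no matching covers every left vertex.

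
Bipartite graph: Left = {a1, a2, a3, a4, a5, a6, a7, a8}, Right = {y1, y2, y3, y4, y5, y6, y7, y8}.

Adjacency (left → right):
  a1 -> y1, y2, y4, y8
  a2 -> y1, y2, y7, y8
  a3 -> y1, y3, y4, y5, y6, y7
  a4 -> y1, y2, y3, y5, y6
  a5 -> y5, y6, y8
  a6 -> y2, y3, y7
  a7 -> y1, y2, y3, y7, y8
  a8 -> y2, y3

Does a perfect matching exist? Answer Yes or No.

Yes

A valid assignment of size 8: a1→y4, a2→y8, a3→y7, a4→y6, a5→y5, a6→y2, a7→y1, a8→y3.
Every left vertex is matched, so this is a perfect matching.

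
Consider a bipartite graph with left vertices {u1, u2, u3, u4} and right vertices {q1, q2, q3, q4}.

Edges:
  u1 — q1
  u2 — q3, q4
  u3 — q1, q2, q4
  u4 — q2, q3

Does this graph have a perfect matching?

Yes

One maximum matching: u1–q1, u2–q3, u3–q4, u4–q2.
All 4 left vertices are covered.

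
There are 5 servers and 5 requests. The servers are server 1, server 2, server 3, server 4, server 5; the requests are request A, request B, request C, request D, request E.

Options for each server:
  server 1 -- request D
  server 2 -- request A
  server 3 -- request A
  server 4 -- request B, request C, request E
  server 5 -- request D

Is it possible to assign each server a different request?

No

The set {server 1, server 2, server 3, server 5} has only 2 neighbours ({request A, request D}), so by Hall's theorem at most 3 of the 5 servers can be matched.
Hence no matching covers every server.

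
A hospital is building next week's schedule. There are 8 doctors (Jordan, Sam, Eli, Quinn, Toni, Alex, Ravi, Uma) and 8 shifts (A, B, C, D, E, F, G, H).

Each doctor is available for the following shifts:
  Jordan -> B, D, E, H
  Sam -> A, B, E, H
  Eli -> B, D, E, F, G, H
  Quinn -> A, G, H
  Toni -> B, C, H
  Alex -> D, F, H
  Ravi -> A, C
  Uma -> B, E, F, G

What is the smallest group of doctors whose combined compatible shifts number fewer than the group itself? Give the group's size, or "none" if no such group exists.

none

A matching saturating every doctor exists, for instance Jordan→D, Sam→E, Eli→G, Quinn→H, Toni→C, Alex→F, Ravi→A, Uma→B.
By Hall's marriage theorem, this means |N(S)| ≥ |S| for every subset S, so no violating subset exists.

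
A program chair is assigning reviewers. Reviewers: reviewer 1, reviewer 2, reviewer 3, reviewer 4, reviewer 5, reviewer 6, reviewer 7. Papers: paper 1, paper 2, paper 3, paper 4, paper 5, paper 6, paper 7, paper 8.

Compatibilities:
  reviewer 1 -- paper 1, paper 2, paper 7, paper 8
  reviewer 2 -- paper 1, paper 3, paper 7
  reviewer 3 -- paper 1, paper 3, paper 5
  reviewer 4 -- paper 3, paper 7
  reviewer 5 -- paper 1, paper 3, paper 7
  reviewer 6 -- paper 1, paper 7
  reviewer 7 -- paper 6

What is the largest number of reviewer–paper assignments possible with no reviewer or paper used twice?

For example, pair reviewer 1–paper 2, reviewer 2–paper 1, reviewer 3–paper 5, reviewer 4–paper 3, reviewer 5–paper 7, reviewer 7–paper 6.
The set {reviewer 2, reviewer 4, reviewer 5, reviewer 6} has only 3 neighbours ({paper 1, paper 3, paper 7}), so by Hall's theorem at most 6 of the 7 reviewers can be matched.

6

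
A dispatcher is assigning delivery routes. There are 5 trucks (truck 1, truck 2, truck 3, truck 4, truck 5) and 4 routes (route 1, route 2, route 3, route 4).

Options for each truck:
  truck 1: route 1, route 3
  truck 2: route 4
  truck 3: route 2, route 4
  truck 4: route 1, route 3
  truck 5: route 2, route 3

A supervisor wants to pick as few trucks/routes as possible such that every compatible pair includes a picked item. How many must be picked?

{route 1, route 2, route 3, route 4} is a vertex cover of size 4: every edge has an endpoint in this set.
No smaller cover exists because truck 1–route 1, truck 2–route 4, truck 3–route 2, truck 4–route 3 is a matching of size 4, and a cover must include an endpoint of each of these disjoint edges (König's theorem).

4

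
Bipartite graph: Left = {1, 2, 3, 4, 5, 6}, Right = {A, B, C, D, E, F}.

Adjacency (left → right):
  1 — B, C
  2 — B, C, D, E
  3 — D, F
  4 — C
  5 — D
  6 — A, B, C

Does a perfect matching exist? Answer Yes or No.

Yes

One maximum matching: 1–B, 2–E, 3–F, 4–C, 5–D, 6–A.
All 6 left vertices are covered.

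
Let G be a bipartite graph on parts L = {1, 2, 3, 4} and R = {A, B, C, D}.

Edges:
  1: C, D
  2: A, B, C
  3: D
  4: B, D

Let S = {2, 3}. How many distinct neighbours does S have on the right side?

4

The union of neighbours of {2, 3} is {A, B, C, D}, which has 4 elements.
Since |N(S)| = 4 ≥ |S| = 2, Hall's condition holds for this subset.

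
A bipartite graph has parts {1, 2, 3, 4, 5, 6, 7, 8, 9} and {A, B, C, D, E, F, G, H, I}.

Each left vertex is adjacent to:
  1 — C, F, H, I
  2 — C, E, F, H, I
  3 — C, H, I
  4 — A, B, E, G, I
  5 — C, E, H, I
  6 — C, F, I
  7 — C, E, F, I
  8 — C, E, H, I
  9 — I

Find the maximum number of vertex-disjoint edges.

One maximum matching: 1→C, 2→E, 3→H, 4→G, 5→I, 6→F.
The set {1, 2, 3, 5, 6, 7, 8, 9} has only 5 neighbours ({C, E, F, H, I}), so by Hall's theorem at most 6 of the 9 left vertices can be matched.

6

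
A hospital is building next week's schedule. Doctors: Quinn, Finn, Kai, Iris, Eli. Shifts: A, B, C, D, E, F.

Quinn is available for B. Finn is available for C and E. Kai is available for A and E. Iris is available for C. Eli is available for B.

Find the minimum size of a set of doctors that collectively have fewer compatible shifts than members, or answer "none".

Take S = {Quinn, Eli}. Its neighbourhood is {B}, so |N(S)| = 1 < |S| = 2.
No single vertex violates Hall's condition since each has at least one neighbour, so 2 is the minimum.

2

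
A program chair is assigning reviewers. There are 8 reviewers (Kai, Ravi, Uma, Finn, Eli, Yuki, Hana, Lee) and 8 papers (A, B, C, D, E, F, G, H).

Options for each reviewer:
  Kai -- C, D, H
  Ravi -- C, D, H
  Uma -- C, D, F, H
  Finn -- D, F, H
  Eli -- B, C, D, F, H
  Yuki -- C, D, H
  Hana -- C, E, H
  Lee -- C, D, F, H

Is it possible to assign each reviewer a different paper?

No

The set {Kai, Ravi, Uma, Finn, Yuki, Lee} has only 4 neighbours ({C, D, F, H}), so by Hall's theorem at most 6 of the 8 reviewers can be matched.
Hence no matching covers every reviewer.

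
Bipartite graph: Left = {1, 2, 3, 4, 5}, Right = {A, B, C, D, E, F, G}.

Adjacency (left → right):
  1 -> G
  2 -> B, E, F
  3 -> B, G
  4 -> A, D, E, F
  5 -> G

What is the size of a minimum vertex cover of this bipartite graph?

A maximum matching has 4 edges (e.g. 1–G, 2–F, 3–B, 4–E).
By König's theorem the minimum vertex cover has the same size. One such cover is {2, 3, 4, G}.

4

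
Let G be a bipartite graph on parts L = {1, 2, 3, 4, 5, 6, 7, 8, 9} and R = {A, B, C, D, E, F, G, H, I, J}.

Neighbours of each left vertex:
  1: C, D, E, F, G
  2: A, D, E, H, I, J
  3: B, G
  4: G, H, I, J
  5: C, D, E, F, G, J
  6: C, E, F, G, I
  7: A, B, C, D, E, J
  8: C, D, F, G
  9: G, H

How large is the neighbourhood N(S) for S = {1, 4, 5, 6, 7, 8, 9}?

10

The union of neighbours of {1, 4, 5, 6, 7, 8, 9} is {A, B, C, D, E, F, G, H, I, J}, which has 10 elements.
Since |N(S)| = 10 ≥ |S| = 7, Hall's condition holds for this subset.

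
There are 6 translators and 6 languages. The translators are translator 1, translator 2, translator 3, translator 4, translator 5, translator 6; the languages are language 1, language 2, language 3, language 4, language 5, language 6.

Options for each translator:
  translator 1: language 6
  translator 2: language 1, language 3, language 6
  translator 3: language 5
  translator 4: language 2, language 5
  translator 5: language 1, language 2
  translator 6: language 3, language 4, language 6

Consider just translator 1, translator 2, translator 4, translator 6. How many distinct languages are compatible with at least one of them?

The union of neighbours of {translator 1, translator 2, translator 4, translator 6} is {language 1, language 2, language 3, language 4, language 5, language 6}, which has 6 elements.
Since |N(S)| = 6 ≥ |S| = 4, Hall's condition holds for this subset.

6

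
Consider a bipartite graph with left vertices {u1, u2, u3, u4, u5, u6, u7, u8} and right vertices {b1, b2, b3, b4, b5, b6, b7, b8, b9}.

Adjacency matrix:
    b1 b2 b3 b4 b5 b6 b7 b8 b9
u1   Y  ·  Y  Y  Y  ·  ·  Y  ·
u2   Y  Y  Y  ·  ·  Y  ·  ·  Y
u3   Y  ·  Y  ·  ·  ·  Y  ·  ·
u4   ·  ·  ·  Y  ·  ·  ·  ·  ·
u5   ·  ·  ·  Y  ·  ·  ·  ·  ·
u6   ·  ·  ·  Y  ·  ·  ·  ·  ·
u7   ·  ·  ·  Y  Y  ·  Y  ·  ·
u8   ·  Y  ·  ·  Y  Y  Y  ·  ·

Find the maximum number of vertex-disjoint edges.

For example, pair u1→b1, u2→b6, u3→b3, u4→b4, u7→b7, u8→b5.
The set {u4, u5, u6} has only 1 neighbour ({b4}), so by Hall's theorem at most 6 of the 8 left vertices can be matched.

6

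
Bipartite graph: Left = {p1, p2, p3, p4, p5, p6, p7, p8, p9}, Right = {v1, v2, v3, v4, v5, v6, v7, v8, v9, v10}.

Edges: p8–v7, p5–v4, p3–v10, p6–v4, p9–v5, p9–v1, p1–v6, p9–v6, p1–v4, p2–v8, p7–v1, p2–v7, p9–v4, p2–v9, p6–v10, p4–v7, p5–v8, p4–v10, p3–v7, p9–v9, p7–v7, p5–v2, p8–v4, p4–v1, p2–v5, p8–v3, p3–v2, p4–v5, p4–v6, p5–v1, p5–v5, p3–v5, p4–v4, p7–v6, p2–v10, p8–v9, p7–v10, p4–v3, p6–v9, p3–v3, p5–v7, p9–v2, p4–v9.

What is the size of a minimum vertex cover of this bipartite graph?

9

{p1, p2, p3, p4, p5, p6, p7, p8, p9} is a vertex cover of size 9: every edge has an endpoint in this set.
No smaller cover exists because p1–v4, p2–v5, p3–v10, p4–v6, p5–v8, p6–v9, p7–v7, p8–v3, p9–v2 is a matching of size 9, and a cover must include an endpoint of each of these disjoint edges (König's theorem).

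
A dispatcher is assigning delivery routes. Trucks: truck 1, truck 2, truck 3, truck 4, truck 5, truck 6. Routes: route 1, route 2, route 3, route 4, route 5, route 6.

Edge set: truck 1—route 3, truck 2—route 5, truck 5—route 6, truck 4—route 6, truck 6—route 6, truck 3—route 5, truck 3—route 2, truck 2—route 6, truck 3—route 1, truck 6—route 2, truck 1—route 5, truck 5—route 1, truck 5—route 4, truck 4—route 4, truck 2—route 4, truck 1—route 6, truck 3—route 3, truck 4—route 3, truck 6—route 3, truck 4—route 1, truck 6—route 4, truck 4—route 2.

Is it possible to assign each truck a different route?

Yes

One maximum matching: truck 1-route 5, truck 2-route 6, truck 3-route 3, truck 4-route 4, truck 5-route 1, truck 6-route 2.
All 6 trucks are covered.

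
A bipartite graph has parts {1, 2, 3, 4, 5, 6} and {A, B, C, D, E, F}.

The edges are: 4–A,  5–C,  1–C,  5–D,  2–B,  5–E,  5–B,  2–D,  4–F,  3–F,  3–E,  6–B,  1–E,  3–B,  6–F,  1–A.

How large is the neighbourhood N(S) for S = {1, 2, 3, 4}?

The union of neighbours of {1, 2, 3, 4} is {A, B, C, D, E, F}, which has 6 elements.
Since |N(S)| = 6 ≥ |S| = 4, Hall's condition holds for this subset.

6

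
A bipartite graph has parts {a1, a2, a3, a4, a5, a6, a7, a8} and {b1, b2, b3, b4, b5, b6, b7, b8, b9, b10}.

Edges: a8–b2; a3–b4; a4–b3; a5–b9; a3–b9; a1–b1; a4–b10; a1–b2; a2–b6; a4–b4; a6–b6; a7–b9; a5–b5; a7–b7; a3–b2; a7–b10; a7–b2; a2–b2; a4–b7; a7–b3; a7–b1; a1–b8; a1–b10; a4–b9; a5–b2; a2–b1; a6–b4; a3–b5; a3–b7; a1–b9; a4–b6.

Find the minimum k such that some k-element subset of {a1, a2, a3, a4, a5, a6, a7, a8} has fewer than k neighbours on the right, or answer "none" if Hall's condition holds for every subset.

A matching saturating every left vertex exists, for instance a1→b8, a2→b6, a3→b7, a4→b10, a5→b5, a6→b4, a7→b1, a8→b2.
By Hall's marriage theorem, this means |N(S)| ≥ |S| for every subset S, so no violating subset exists.

none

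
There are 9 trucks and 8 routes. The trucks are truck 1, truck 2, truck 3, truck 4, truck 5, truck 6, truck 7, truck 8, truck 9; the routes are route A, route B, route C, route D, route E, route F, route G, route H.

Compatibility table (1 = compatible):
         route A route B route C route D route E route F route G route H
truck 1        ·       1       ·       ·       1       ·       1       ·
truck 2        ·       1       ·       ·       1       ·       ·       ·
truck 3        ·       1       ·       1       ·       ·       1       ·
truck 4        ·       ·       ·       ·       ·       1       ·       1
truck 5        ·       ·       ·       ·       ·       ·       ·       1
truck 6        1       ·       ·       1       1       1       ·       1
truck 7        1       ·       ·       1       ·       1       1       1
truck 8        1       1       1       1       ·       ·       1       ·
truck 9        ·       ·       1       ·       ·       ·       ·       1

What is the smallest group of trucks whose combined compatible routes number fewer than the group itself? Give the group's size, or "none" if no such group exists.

Take S = {truck 1, truck 2, truck 3, truck 4, truck 5, truck 6, truck 7, truck 8, truck 9}. Its neighbourhood is {route A, route B, route C, route D, route E, route F, route G, route H}, so |N(S)| = 8 < |S| = 9.
Every subset of size less than 9 has at least as many neighbours as members, so 9 is the minimum.

9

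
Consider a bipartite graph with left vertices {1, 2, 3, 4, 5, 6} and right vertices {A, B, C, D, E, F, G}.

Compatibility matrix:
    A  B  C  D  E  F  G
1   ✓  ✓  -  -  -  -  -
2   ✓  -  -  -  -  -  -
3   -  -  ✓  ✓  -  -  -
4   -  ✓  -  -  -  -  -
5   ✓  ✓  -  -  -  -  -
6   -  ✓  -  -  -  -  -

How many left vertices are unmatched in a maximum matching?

3

For example, pair 1→B, 2→A, 3→C.
The set {1, 2, 4, 5, 6} has only 2 neighbours ({A, B}), so by Hall's theorem at most 3 of the 6 left vertices can be matched.
That matches 3 of the 6, leaving 3 unmatched; no matching can do better.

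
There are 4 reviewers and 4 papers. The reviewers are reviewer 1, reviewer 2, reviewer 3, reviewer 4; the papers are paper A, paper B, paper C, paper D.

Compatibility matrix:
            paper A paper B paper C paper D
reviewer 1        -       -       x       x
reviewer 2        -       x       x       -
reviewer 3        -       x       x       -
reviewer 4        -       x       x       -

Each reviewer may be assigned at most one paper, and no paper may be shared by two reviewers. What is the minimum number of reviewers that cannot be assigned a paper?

For example, pair reviewer 1–paper D, reviewer 2–paper C, reviewer 3–paper B.
The set {reviewer 2, reviewer 3, reviewer 4} has only 2 neighbours ({paper B, paper C}), so by Hall's theorem at most 3 of the 4 reviewers can be matched.
That matches 3 of the 4, leaving 1 unmatched; no matching can do better.

1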